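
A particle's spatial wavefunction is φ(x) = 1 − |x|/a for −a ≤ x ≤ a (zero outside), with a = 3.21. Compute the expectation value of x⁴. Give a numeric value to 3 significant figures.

⟨x⁴⟩ = ∫ x⁴·|φ|² dx / ∫|φ|² dx (integrals over the domain).
φ is even, so ∫ over [−a, a] = 2∫₀ᵃ with φ = 1 − x/a there: ∫₀ᵃ (1 − x/a)² dx = a/3, ∫₀ᵃ x²(1 − x/a)² dx = a³/30, ∫₀ᵃ x⁴(1 − x/a)² dx = a⁵/105.
State is unnormalized: ∫|φ|² dx = 2.1400, and ∫φ*·x⁴·φ dx = 6.4918, so ⟨x⁴⟩ = 6.4918 / 2.1400.
⟨x⁴⟩ = 3.0336.

3.03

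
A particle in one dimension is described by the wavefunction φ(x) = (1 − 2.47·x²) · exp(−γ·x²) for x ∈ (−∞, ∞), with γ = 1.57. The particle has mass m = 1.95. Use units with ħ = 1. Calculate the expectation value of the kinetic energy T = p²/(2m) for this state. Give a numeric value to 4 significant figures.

1.705

T = −(ħ²/2m) d²/dx², so ⟨T⟩ = −(ħ²/2m) ∫ φ*·φ'' dx / ∫|φ|² dx; with m = 1.95.
Expand each integrand as polynomial × e^(−2γx²) and use ∫x^(2j)·e^(−2γx²) dx = (2j−1)!!/(4γ)^j · √(π/(2γ)), odd powers → 0; here √(π/(2γ)) = 1.0003. Differentiate with the product rule, d/dx e^(−γx²) = −2γx·e^(−γx²).
State is unnormalized: ∫|φ|² dx = 0.67763, and ∫φ*·(−ħ²/2m · φ'') dx = 1.1554, so ⟨T⟩ = 1.1554 / 0.67763.
⟨T⟩ = 1.7051.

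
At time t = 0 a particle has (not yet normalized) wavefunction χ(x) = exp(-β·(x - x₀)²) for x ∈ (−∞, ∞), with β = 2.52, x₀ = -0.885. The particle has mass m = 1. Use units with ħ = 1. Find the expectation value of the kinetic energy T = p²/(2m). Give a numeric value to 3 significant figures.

T = −(ħ²/2m) d²/dx², so ⟨T⟩ = −(ħ²/2m) ∫ χ*·χ'' dx / ∫|χ|² dx; with m = 1.
Gaussian moments (u = x − x₀): ∫u^(2j)·e^(−2βu²) du = (2j−1)!!/(4β)^j · √(π/(2β)), odd powers integrate to 0; here √(π/(2β)) = 0.78951. Derivatives: d/dx e^(−βu²) = −2βu·e^(−βu²), d²/dx² e^(−βu²) = (4β²u² − 2β)·e^(−βu²).
State is unnormalized: ∫|χ|² dx = 0.78951, and ∫χ*·(−ħ²/2m · χ'') dx = 0.99479, so ⟨T⟩ = 0.99479 / 0.78951.
⟨T⟩ = 1.2600.

1.26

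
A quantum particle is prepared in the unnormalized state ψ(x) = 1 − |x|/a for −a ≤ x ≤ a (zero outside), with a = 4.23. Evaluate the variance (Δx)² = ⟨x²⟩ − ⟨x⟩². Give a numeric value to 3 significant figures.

1.79

Compute ⟨x⟩ and ⟨x²⟩ separately, then (Δx)² = ⟨x²⟩ − ⟨x⟩².
ψ is even, so ∫ over [−a, a] = 2∫₀ᵃ with ψ = 1 − x/a there: ∫₀ᵃ (1 − x/a)² dx = a/3, ∫₀ᵃ x²(1 − x/a)² dx = a³/30, ∫₀ᵃ x⁴(1 − x/a)² dx = a⁵/105.
Normalization: ∫|ψ|² dx = 2.8200.
⟨x⟩ = 0.0000 and ⟨x²⟩ = 1.7893.
(Δx)² = 1.7893 − (0.0000)² = 1.7893.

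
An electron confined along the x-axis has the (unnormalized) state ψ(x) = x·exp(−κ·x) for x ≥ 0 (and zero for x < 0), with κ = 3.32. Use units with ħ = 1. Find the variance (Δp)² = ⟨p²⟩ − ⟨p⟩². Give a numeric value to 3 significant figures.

Compute ⟨p⟩ and ⟨p²⟩ separately; (Δp)² = ⟨p²⟩ − ⟨p⟩².
Differentiate x·exp(−κ·x) with the product rule; every integrand then reduces to terms xʲ·e^(−2κx) on [0, ∞), with ∫₀^∞ xʲ·e^(−2κx) dx = j!/(2κ)^(j+1).
Normalization: ∫|ψ|² dx = 0.0068317.
⟨p⟩ = 0.0000 and ⟨p²⟩ = 11.022.
(Δp)² = 11.022 − (0.0000)² = 11.022.

11.0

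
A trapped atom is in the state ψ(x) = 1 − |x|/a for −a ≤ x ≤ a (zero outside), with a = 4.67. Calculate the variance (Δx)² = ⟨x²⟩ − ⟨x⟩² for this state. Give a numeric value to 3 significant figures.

2.18

Compute ⟨x⟩ and ⟨x²⟩ separately, then (Δx)² = ⟨x²⟩ − ⟨x⟩².
ψ is even, so ∫ over [−a, a] = 2∫₀ᵃ with ψ = 1 − x/a there: ∫₀ᵃ (1 − x/a)² dx = a/3, ∫₀ᵃ x²(1 − x/a)² dx = a³/30, ∫₀ᵃ x⁴(1 − x/a)² dx = a⁵/105.
Normalization: ∫|ψ|² dx = 3.1133.
⟨x⟩ = 0.0000 and ⟨x²⟩ = 2.1809.
(Δx)² = 2.1809 − (0.0000)² = 2.1809.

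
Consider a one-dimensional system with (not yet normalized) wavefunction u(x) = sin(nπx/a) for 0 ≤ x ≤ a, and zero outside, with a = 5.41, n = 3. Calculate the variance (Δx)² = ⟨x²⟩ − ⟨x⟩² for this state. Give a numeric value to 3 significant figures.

Compute ⟨x⟩ and ⟨x²⟩ separately, then (Δx)² = ⟨x²⟩ − ⟨x⟩².
With sin²θ = (1 − cos2θ)/2 on 0 ≤ x ≤ a: ∫sin²(nπx/a) dx = a/2, ∫x·sin²(nπx/a) dx = a²/4, ∫x²·sin²(nπx/a) dx = a³·(1/6 − 1/(4n²π²)); higher powers xᵏ the same way, integrating xᵏ·cos(2nπx/a) by parts.
Normalization: ∫|u|² dx = 2.7050.
⟨x⟩ = 2.7050 and ⟨x²⟩ = 9.5913.
(Δx)² = 9.5913 − (2.7050)² = 2.2743.

2.27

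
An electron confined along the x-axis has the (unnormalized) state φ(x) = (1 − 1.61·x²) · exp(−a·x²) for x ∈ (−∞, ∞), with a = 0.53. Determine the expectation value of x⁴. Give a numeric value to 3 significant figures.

⟨x⁴⟩ = ∫ x⁴·|φ|² dx / ∫|φ|² dx (integrals over the domain).
Expand each integrand as polynomial × e^(−2ax²) and use ∫x^(2j)·e^(−2ax²) dx = (2j−1)!!/(4a)^j · √(π/(2a)), odd powers → 0; here √(π/(2a)) = 1.7216.
State is unnormalized: ∫|φ|² dx = 2.0854, and ∫φ*·x⁴·φ dx = 15.619, so ⟨x⁴⟩ = 15.619 / 2.0854.
⟨x⁴⟩ = 7.4894.

7.49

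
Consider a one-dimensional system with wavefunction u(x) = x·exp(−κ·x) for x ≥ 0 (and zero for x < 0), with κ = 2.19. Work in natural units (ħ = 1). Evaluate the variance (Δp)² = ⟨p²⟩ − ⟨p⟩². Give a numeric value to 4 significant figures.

Compute ⟨p⟩ and ⟨p²⟩ separately; (Δp)² = ⟨p²⟩ − ⟨p⟩².
Differentiate x·exp(−κ·x) with the product rule; every integrand then reduces to terms xʲ·e^(−2κx) on [0, ∞), with ∫₀^∞ xʲ·e^(−2κx) dx = j!/(2κ)^(j+1).
Normalization: ∫|u|² dx = 0.023802.
⟨p⟩ = 0.0000 and ⟨p²⟩ = 4.7961.
(Δp)² = 4.7961 − (0.0000)² = 4.7961.

4.796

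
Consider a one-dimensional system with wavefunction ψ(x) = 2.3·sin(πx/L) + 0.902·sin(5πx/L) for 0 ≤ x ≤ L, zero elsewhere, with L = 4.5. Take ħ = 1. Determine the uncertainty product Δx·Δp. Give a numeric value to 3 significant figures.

Δx = √(⟨x²⟩−⟨x⟩²), Δp = √(⟨p²⟩−⟨p⟩²).
On 0 ≤ x ≤ L (j ≠ l): ∫sin²(jπx/L) dx = L/2, ∫sin(jπx/L)·sin(lπx/L) dx = 0; diagonal moments ∫x·sin²(jπx/L) dx = L²/4, ∫x²·sin²(jπx/L) dx = L³·(1/6 − 1/(4j²π²)); cross terms ∫x·sin(jπx/L)·sin(lπx/L) dx = 0 for j + l even and −4jlL²/(π²(j² − l²)²) for j + l odd, ∫x²·sin(jπx/L)·sin(lπx/L) dx = (−1)^(j+l)·4jlL³/(π²(j² − l²)²); higher powers the same way via product-to-sum and parts. d²/dx² sin(jπx/L) = −(jπ/L)²·sin(jπx/L); on 0 ≤ x ≤ L, ∫sin²(jπx/L) dx = L/2 and ∫sin(jπx/L)·sin(lπx/L) dx = 0 for j ≠ l, so only diagonal terms survive in ∫|ψ|² and ∫ψ·ψ″; ∫ψ·ψ′ dx = [ψ²/2] between the walls = 0.
Normalization: ∫|ψ|² dx = 13.733.
⟨x⟩ = 2.2500, ⟨x²⟩ = 5.9523 ⇒ Δx = 0.94327.
⟨p⟩ = 0.0000, ⟨p²⟩ = 2.0466 ⇒ Δp = 1.4306.
Δx·Δp = 1.3494.

1.35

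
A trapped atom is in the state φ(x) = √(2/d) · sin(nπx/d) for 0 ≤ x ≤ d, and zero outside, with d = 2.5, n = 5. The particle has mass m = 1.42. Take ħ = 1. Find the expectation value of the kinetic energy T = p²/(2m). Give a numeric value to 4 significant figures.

T = −(ħ²/2m) d²/dx², so ⟨T⟩ = −(ħ²/2m) ∫ φ*·φ'' dx; with m = 1.42.
d/dx sin(nπx/d) = (nπ/d)·cos(nπx/d) and d²/dx² sin(nπx/d) = −(nπ/d)²·sin(nπx/d); on 0 ≤ x ≤ d, ∫sin²(nπx/d) dx = d/2 and ∫sin(nπx/d)·cos(nπx/d) dx = 0.
⟨T⟩ = 13.901.

13.90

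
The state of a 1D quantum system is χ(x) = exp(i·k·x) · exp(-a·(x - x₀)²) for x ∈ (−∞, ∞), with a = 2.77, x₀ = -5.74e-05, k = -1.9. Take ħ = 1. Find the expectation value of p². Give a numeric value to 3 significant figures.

p² χ = −ħ² d²χ/dx²; ⟨p²⟩ = −ħ² ∫ χ*·χ'' dx / ∫|χ|² dx.
Gaussian moments (u = x − x₀): ∫u^(2j)·e^(−2au²) du = (2j−1)!!/(4a)^j · √(π/(2a)), odd powers integrate to 0; here √(π/(2a)) = 0.75304. Derivatives: χ′ = (ik − 2au)·χ, χ″ = ((ik − 2au)² − 2a)·χ; the odd-in-u pieces drop out.
State is unnormalized: ∫|χ|² dx = 0.75304, and ∫χ*·(−ħ² χ'') dx = 4.8044, so ⟨p²⟩ = 4.8044 / 0.75304.
⟨p²⟩ = 6.3800.

6.38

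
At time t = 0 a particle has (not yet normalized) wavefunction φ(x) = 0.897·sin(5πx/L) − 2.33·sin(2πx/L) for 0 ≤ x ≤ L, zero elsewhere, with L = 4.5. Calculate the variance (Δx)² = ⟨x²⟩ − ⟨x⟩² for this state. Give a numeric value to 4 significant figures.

1.456

Compute ⟨x⟩ and ⟨x²⟩ separately, then (Δx)² = ⟨x²⟩ − ⟨x⟩².
On 0 ≤ x ≤ L (j ≠ l): ∫sin²(jπx/L) dx = L/2, ∫sin(jπx/L)·sin(lπx/L) dx = 0; diagonal moments ∫x·sin²(jπx/L) dx = L²/4, ∫x²·sin²(jπx/L) dx = L³·(1/6 − 1/(4j²π²)); cross terms ∫x·sin(jπx/L)·sin(lπx/L) dx = 0 for j + l even and −4jlL²/(π²(j² − l²)²) for j + l odd, ∫x²·sin(jπx/L)·sin(lπx/L) dx = (−1)^(j+l)·4jlL³/(π²(j² − l²)²); higher powers the same way via product-to-sum and parts.
Normalization: ∫|φ|² dx = 14.025.
⟨x⟩ = 2.3055 and ⟨x²⟩ = 6.7709.
(Δx)² = 6.7709 − (2.3055)² = 1.4558.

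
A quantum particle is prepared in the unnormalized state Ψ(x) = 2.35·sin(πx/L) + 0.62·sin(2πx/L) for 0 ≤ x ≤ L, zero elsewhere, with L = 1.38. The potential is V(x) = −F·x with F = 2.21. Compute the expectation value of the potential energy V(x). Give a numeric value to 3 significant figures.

⟨V⟩ = ∫ V(x)·|Ψ|² dx / ∫|Ψ|² dx.
On 0 ≤ x ≤ L (j ≠ l): ∫sin²(jπx/L) dx = L/2, ∫sin(jπx/L)·sin(lπx/L) dx = 0; diagonal moments ∫x·sin²(jπx/L) dx = L²/4, ∫x²·sin²(jπx/L) dx = L³·(1/6 − 1/(4j²π²)); cross terms ∫x·sin(jπx/L)·sin(lπx/L) dx = 0 for j + l even and −4jlL²/(π²(j² − l²)²) for j + l odd, ∫x²·sin(jπx/L)·sin(lπx/L) dx = (−1)^(j+l)·4jlL³/(π²(j² − l²)²); higher powers the same way via product-to-sum and parts.
State is unnormalized: ∫|Ψ|² dx = 4.0758, and ∫Ψ*·V(x)·Ψ dx = -5.1106, so ⟨V⟩ = -5.1106 / 4.0758.
⟨V⟩ = -1.2539.

-1.25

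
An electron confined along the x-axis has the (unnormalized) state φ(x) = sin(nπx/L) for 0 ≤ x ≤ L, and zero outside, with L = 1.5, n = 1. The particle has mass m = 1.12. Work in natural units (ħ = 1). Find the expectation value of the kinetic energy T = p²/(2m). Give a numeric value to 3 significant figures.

T = −(ħ²/2m) d²/dx², so ⟨T⟩ = −(ħ²/2m) ∫ φ*·φ'' dx / ∫|φ|² dx; with m = 1.12.
d/dx sin(nπx/L) = (nπ/L)·cos(nπx/L) and d²/dx² sin(nπx/L) = −(nπ/L)²·sin(nπx/L); on 0 ≤ x ≤ L, ∫sin²(nπx/L) dx = L/2 and ∫sin(nπx/L)·cos(nπx/L) dx = 0.
State is unnormalized: ∫|φ|² dx = 0.75000, and ∫φ*·(−ħ²/2m · φ'') dx = 1.4687, so ⟨T⟩ = 1.4687 / 0.75000.
⟨T⟩ = 1.9583.

1.96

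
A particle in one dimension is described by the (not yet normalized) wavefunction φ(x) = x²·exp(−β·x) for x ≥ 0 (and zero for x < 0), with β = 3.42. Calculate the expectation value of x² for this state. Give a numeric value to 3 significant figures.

0.641

⟨x²⟩ = ∫ x²·|φ|² dx / ∫|φ|² dx (integrals over the domain).
Every integrand reduces to terms xʲ·e^(−2βx) on [0, ∞); use ∫₀^∞ xʲ·e^(−2βx) dx = j!/(2β)^(j+1).
State is unnormalized: ∫|φ|² dx = 0.0016030, and ∫φ*·x²·φ dx = 0.0010279, so ⟨x²⟩ = 0.0010279 / 0.0016030.
⟨x²⟩ = 0.64122.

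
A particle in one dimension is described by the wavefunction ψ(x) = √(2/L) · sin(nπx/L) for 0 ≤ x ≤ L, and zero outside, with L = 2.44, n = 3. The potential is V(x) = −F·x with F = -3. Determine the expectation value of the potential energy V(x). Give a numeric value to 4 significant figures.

3.660

⟨V⟩ = ∫ V(x)·|ψ|² dx.
With sin²θ = (1 − cos2θ)/2 on 0 ≤ x ≤ L: ∫sin²(nπx/L) dx = L/2, ∫x·sin²(nπx/L) dx = L²/4, ∫x²·sin²(nπx/L) dx = L³·(1/6 − 1/(4n²π²)); higher powers xᵏ the same way, integrating xᵏ·cos(2nπx/L) by parts.
⟨V⟩ = 3.6600.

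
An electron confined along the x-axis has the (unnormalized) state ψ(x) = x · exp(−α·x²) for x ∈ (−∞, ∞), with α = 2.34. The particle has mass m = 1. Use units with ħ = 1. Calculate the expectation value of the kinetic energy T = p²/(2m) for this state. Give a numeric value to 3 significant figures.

T = −(ħ²/2m) d²/dx², so ⟨T⟩ = −(ħ²/2m) ∫ ψ*·ψ'' dx / ∫|ψ|² dx; with m = 1.
Expand each integrand as polynomial × e^(−2αx²) and use ∫x^(2j)·e^(−2αx²) dx = (2j−1)!!/(4α)^j · √(π/(2α)), odd powers → 0; here √(π/(2α)) = 0.81932. Differentiate with the product rule, d/dx e^(−αx²) = −2αx·e^(−αx²).
State is unnormalized: ∫|ψ|² dx = 0.087534, and ∫ψ*·(−ħ²/2m · ψ'') dx = 0.30724, so ⟨T⟩ = 0.30724 / 0.087534.
⟨T⟩ = 3.5100.

3.51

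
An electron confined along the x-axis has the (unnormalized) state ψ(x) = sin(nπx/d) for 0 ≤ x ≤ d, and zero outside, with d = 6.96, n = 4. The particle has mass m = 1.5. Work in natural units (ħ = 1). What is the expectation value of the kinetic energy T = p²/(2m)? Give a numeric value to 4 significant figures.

T = −(ħ²/2m) d²/dx², so ⟨T⟩ = −(ħ²/2m) ∫ ψ*·ψ'' dx / ∫|ψ|² dx; with m = 1.5.
d/dx sin(nπx/d) = (nπ/d)·cos(nπx/d) and d²/dx² sin(nπx/d) = −(nπ/d)²·sin(nπx/d); on 0 ≤ x ≤ d, ∫sin²(nπx/d) dx = d/2 and ∫sin(nπx/d)·cos(nπx/d) dx = 0.
State is unnormalized: ∫|ψ|² dx = 3.4800, and ∫ψ*·(−ħ²/2m · ψ'') dx = 3.7815, so ⟨T⟩ = 3.7815 / 3.4800.
⟨T⟩ = 1.0866.

1.087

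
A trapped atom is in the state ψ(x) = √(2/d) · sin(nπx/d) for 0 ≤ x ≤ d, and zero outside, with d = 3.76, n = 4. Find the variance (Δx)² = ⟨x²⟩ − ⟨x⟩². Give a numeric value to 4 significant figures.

1.133

Compute ⟨x⟩ and ⟨x²⟩ separately, then (Δx)² = ⟨x²⟩ − ⟨x⟩².
With sin²θ = (1 − cos2θ)/2 on 0 ≤ x ≤ d: ∫sin²(nπx/d) dx = d/2, ∫x·sin²(nπx/d) dx = d²/4, ∫x²·sin²(nπx/d) dx = d³·(1/6 − 1/(4n²π²)); higher powers xᵏ the same way, integrating xᵏ·cos(2nπx/d) by parts.
⟨x⟩ = 1.8800 and ⟨x²⟩ = 4.6678.
(Δx)² = 4.6678 − (1.8800)² = 1.1334.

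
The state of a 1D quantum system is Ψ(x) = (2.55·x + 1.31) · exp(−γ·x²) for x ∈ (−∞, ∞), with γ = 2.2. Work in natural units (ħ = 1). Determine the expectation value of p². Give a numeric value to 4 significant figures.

3.524

p² Ψ = −ħ² d²Ψ/dx²; ⟨p²⟩ = −ħ² ∫ Ψ*·Ψ'' dx / ∫|Ψ|² dx.
Expand each integrand as polynomial × e^(−2γx²) and use ∫x^(2j)·e^(−2γx²) dx = (2j−1)!!/(4γ)^j · √(π/(2γ)), odd powers → 0; here √(π/(2γ)) = 0.84498. Differentiate with the product rule, d/dx e^(−γx²) = −2γx·e^(−γx²).
State is unnormalized: ∫|Ψ|² dx = 2.0745, and ∫Ψ*·(−ħ² Ψ'') dx = 7.3111, so ⟨p²⟩ = 7.3111 / 2.0745.
⟨p²⟩ = 3.5243.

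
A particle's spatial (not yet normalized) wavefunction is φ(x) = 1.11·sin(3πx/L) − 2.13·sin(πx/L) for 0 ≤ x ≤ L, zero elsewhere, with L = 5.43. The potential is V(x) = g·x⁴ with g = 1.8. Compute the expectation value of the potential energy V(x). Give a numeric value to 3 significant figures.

⟨V⟩ = ∫ V(x)·|φ|² dx / ∫|φ|² dx.
On 0 ≤ x ≤ L (j ≠ l): ∫sin²(jπx/L) dx = L/2, ∫sin(jπx/L)·sin(lπx/L) dx = 0; diagonal moments ∫x·sin²(jπx/L) dx = L²/4, ∫x²·sin²(jπx/L) dx = L³·(1/6 − 1/(4j²π²)); cross terms ∫x·sin(jπx/L)·sin(lπx/L) dx = 0 for j + l even and −4jlL²/(π²(j² − l²)²) for j + l odd, ∫x²·sin(jπx/L)·sin(lπx/L) dx = (−1)^(j+l)·4jlL³/(π²(j² − l²)²); higher powers the same way via product-to-sum and parts.
State is unnormalized: ∫|φ|² dx = 15.663, and ∫φ*·V(x)·φ dx = 1951.3, so ⟨V⟩ = 1951.3 / 15.663.
⟨V⟩ = 124.58.

125.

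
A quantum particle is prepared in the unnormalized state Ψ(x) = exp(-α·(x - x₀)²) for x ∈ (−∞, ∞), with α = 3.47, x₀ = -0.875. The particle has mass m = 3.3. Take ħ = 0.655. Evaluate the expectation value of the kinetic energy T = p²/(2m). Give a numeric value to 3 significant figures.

T = −(ħ²/2m) d²/dx², so ⟨T⟩ = −(ħ²/2m) ∫ Ψ*·Ψ'' dx / ∫|Ψ|² dx; with m = 3.3.
Gaussian moments (u = x − x₀): ∫u^(2j)·e^(−2αu²) du = (2j−1)!!/(4α)^j · √(π/(2α)), odd powers integrate to 0; here √(π/(2α)) = 0.67281. Derivatives: d/dx e^(−αu²) = −2αu·e^(−αu²), d²/dx² e^(−αu²) = (4α²u² − 2α)·e^(−αu²).
State is unnormalized: ∫|Ψ|² dx = 0.67281, and ∫Ψ*·(−ħ²/2m · Ψ'') dx = 0.15176, so ⟨T⟩ = 0.15176 / 0.67281.
⟨T⟩ = 0.22556.

0.226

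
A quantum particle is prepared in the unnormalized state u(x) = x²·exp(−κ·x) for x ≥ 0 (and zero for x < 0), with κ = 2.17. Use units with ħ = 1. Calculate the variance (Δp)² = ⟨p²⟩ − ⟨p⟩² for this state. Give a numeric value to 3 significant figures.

1.57

Compute ⟨p⟩ and ⟨p²⟩ separately; (Δp)² = ⟨p²⟩ − ⟨p⟩².
Differentiate x²·exp(−κ·x) with the product rule; every integrand then reduces to terms xʲ·e^(−2κx) on [0, ∞), with ∫₀^∞ xʲ·e^(−2κx) dx = j!/(2κ)^(j+1).
Normalization: ∫|u|² dx = 0.015587.
⟨p⟩ = 0.0000 and ⟨p²⟩ = 1.5696.
(Δp)² = 1.5696 − (0.0000)² = 1.5696.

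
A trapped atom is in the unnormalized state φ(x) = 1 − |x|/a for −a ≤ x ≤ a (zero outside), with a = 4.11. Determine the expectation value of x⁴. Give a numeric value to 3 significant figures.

8.15

⟨x⁴⟩ = ∫ x⁴·|φ|² dx / ∫|φ|² dx (integrals over the domain).
φ is even, so ∫ over [−a, a] = 2∫₀ᵃ with φ = 1 − x/a there: ∫₀ᵃ (1 − x/a)² dx = a/3, ∫₀ᵃ x²(1 − x/a)² dx = a³/30, ∫₀ᵃ x⁴(1 − x/a)² dx = a⁵/105.
State is unnormalized: ∫|φ|² dx = 2.7400, and ∫φ*·x⁴·φ dx = 22.338, so ⟨x⁴⟩ = 22.338 / 2.7400.
⟨x⁴⟩ = 8.1527.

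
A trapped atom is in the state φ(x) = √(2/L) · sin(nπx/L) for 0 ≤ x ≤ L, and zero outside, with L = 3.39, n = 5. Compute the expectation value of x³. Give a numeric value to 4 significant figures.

⟨x³⟩ = ∫ x³·|φ|² dx (integrals over the domain).
With sin²θ = (1 − cos2θ)/2 on 0 ≤ x ≤ L: ∫sin²(nπx/L) dx = L/2, ∫x·sin²(nπx/L) dx = L²/4, ∫x²·sin²(nπx/L) dx = L³·(1/6 − 1/(4n²π²)); higher powers xᵏ the same way, integrating xᵏ·cos(2nπx/L) by parts.
⟨x³⟩ = 9.6211.

9.621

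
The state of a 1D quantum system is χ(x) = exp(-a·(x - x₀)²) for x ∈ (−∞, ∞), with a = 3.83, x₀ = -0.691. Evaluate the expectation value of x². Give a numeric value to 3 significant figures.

0.543

⟨x²⟩ = ∫ x²·|χ|² dx / ∫|χ|² dx (integrals over the domain).
Gaussian moments (u = x − x₀): ∫u^(2j)·e^(−2au²) du = (2j−1)!!/(4a)^j · √(π/(2a)), odd powers integrate to 0; here √(π/(2a)) = 0.64041.
State is unnormalized: ∫|χ|² dx = 0.64041, and ∫χ*·x²·χ dx = 0.34759, so ⟨x²⟩ = 0.34759 / 0.64041.
⟨x²⟩ = 0.54276.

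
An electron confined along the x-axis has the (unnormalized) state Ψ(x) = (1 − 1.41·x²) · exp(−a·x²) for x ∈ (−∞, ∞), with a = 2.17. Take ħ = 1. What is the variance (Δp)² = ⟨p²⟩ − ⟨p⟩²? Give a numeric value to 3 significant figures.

Compute ⟨p⟩ and ⟨p²⟩ separately; (Δp)² = ⟨p²⟩ − ⟨p⟩².
Expand each integrand as polynomial × e^(−2ax²) and use ∫x^(2j)·e^(−2ax²) dx = (2j−1)!!/(4a)^j · √(π/(2a)), odd powers → 0; here √(π/(2a)) = 0.85081. Differentiate with the product rule, d/dx e^(−ax²) = −2ax·e^(−ax²).
Normalization: ∫|Ψ|² dx = 0.64174.
⟨p⟩ = 0.0000 and ⟨p²⟩ = 4.3430.
(Δp)² = 4.3430 − (0.0000)² = 4.3430.

4.34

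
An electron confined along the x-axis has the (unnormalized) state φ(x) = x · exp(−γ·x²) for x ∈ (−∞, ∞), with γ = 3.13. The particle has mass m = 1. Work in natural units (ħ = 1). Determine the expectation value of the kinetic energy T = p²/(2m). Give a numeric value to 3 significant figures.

4.70

T = −(ħ²/2m) d²/dx², so ⟨T⟩ = −(ħ²/2m) ∫ φ*·φ'' dx / ∫|φ|² dx; with m = 1.
Expand each integrand as polynomial × e^(−2γx²) and use ∫x^(2j)·e^(−2γx²) dx = (2j−1)!!/(4γ)^j · √(π/(2γ)), odd powers → 0; here √(π/(2γ)) = 0.70842. Differentiate with the product rule, d/dx e^(−γx²) = −2γx·e^(−γx²).
State is unnormalized: ∫|φ|² dx = 0.056583, and ∫φ*·(−ħ²/2m · φ'') dx = 0.26566, so ⟨T⟩ = 0.26566 / 0.056583.
⟨T⟩ = 4.6950.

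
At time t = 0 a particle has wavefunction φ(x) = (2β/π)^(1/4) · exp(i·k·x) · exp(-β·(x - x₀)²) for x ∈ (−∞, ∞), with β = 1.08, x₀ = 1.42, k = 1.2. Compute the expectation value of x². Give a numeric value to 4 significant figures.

⟨x²⟩ = ∫ x²·|φ|² dx (integrals over the domain).
Gaussian moments (u = x − x₀): ∫u^(2j)·e^(−2βu²) du = (2j−1)!!/(4β)^j · √(π/(2β)), odd powers integrate to 0; here √(π/(2β)) = 1.2060.
⟨x²⟩ = 2.2479.

2.248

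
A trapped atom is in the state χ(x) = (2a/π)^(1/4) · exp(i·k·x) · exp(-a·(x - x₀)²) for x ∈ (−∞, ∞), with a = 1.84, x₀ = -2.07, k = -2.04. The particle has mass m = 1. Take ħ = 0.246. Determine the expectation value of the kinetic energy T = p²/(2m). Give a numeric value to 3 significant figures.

T = −(ħ²/2m) d²/dx², so ⟨T⟩ = −(ħ²/2m) ∫ χ*·χ'' dx; with m = 1.
Gaussian moments (u = x − x₀): ∫u^(2j)·e^(−2au²) du = (2j−1)!!/(4a)^j · √(π/(2a)), odd powers integrate to 0; here √(π/(2a)) = 0.92396. Derivatives: χ′ = (ik − 2au)·χ, χ″ = ((ik − 2au)² − 2a)·χ; the odd-in-u pieces drop out.
⟨T⟩ = 0.18160.

0.182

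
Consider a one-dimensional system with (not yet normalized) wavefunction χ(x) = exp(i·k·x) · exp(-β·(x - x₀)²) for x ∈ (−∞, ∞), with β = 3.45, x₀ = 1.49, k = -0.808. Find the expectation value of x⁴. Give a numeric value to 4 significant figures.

⟨x⁴⟩ = ∫ x⁴·|χ|² dx / ∫|χ|² dx (integrals over the domain).
Gaussian moments (u = x − x₀): ∫u^(2j)·e^(−2βu²) du = (2j−1)!!/(4β)^j · √(π/(2β)), odd powers integrate to 0; here √(π/(2β)) = 0.67476.
State is unnormalized: ∫|χ|² dx = 0.67476, and ∫χ*·x⁴·χ dx = 3.9877, so ⟨x⁴⟩ = 3.9877 / 0.67476.
⟨x⁴⟩ = 5.9099.

5.910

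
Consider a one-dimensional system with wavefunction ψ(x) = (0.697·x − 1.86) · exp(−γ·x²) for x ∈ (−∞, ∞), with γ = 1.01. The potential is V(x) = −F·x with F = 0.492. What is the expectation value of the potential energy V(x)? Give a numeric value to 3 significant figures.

0.0882

⟨V⟩ = ∫ V(x)·|ψ|² dx / ∫|ψ|² dx.
Expand each integrand as polynomial × e^(−2γx²) and use ∫x^(2j)·e^(−2γx²) dx = (2j−1)!!/(4γ)^j · √(π/(2γ)), odd powers → 0; here √(π/(2γ)) = 1.2471.
State is unnormalized: ∫|ψ|² dx = 4.4644, and ∫ψ*·V(x)·ψ dx = 0.39378, so ⟨V⟩ = 0.39378 / 4.4644.
⟨V⟩ = 0.088205.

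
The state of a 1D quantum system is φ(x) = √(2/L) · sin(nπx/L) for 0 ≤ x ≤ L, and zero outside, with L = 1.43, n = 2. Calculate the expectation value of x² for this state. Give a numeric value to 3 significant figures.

⟨x²⟩ = ∫ x²·|φ|² dx (integrals over the domain).
With sin²θ = (1 − cos2θ)/2 on 0 ≤ x ≤ L: ∫sin²(nπx/L) dx = L/2, ∫x·sin²(nπx/L) dx = L²/4, ∫x²·sin²(nπx/L) dx = L³·(1/6 − 1/(4n²π²)); higher powers xᵏ the same way, integrating xᵏ·cos(2nπx/L) by parts.
⟨x²⟩ = 0.65573.

0.656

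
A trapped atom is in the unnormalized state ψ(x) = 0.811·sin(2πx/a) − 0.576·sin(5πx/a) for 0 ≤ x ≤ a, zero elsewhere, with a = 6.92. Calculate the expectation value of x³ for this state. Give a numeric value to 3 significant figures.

86.5

⟨x³⟩ = ∫ x³·|ψ|² dx / ∫|ψ|² dx (integrals over the domain).
On 0 ≤ x ≤ a (j ≠ l): ∫sin²(jπx/a) dx = a/2, ∫sin(jπx/a)·sin(lπx/a) dx = 0; diagonal moments ∫x·sin²(jπx/a) dx = a²/4, ∫x²·sin²(jπx/a) dx = a³·(1/6 − 1/(4j²π²)); cross terms ∫x·sin(jπx/a)·sin(lπx/a) dx = 0 for j + l even and −4jla²/(π²(j² − l²)²) for j + l odd, ∫x²·sin(jπx/a)·sin(lπx/a) dx = (−1)^(j+l)·4jla³/(π²(j² − l²)²); higher powers the same way via product-to-sum and parts.
State is unnormalized: ∫|ψ|² dx = 3.4237, and ∫ψ*·x³·ψ dx = 296.10, so ⟨x³⟩ = 296.10 / 3.4237.
⟨x³⟩ = 86.488.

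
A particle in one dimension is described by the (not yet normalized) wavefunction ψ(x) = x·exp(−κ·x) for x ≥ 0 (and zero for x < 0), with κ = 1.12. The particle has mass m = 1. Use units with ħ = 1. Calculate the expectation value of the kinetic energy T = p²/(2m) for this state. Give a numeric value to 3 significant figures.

0.627

T = −(ħ²/2m) d²/dx², so ⟨T⟩ = −(ħ²/2m) ∫ ψ*·ψ'' dx / ∫|ψ|² dx; with m = 1.
Differentiate x·exp(−κ·x) with the product rule; every integrand then reduces to terms xʲ·e^(−2κx) on [0, ∞), with ∫₀^∞ xʲ·e^(−2κx) dx = j!/(2κ)^(j+1).
State is unnormalized: ∫|ψ|² dx = 0.17795, and ∫ψ*·(−ħ²/2m · ψ'') dx = 0.11161, so ⟨T⟩ = 0.11161 / 0.17795.
⟨T⟩ = 0.62720.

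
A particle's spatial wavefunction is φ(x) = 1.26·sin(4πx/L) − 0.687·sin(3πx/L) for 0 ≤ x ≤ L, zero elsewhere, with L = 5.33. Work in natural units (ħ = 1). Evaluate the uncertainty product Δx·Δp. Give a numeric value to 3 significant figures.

Δx = √(⟨x²⟩−⟨x⟩²), Δp = √(⟨p²⟩−⟨p⟩²).
On 0 ≤ x ≤ L (j ≠ l): ∫sin²(jπx/L) dx = L/2, ∫sin(jπx/L)·sin(lπx/L) dx = 0; diagonal moments ∫x·sin²(jπx/L) dx = L²/4, ∫x²·sin²(jπx/L) dx = L³·(1/6 − 1/(4j²π²)); cross terms ∫x·sin(jπx/L)·sin(lπx/L) dx = 0 for j + l even and −4jlL²/(π²(j² − l²)²) for j + l odd, ∫x²·sin(jπx/L)·sin(lπx/L) dx = (−1)^(j+l)·4jlL³/(π²(j² − l²)²); higher powers the same way via product-to-sum and parts. d²/dx² sin(jπx/L) = −(jπ/L)²·sin(jπx/L); on 0 ≤ x ≤ L, ∫sin²(jπx/L) dx = L/2 and ∫sin(jπx/L)·sin(lπx/L) dx = 0 for j ≠ l, so only diagonal terms survive in ∫|φ|² and ∫φ·φ″; ∫φ·φ′ dx = [φ²/2] between the walls = 0.
Normalization: ∫|φ|² dx = 5.4888.
⟨x⟩ = 3.5544, ⟨x²⟩ = 14.104 ⇒ Δx = 1.2126.
⟨p⟩ = 0.0000, ⟨p²⟩ = 5.0013 ⇒ Δp = 2.2364.
Δx·Δp = 2.7119.

2.71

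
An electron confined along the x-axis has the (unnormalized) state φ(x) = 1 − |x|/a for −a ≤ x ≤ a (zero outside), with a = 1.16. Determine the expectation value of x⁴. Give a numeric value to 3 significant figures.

⟨x⁴⟩ = ∫ x⁴·|φ|² dx / ∫|φ|² dx (integrals over the domain).
φ is even, so ∫ over [−a, a] = 2∫₀ᵃ with φ = 1 − x/a there: ∫₀ᵃ (1 − x/a)² dx = a/3, ∫₀ᵃ x²(1 − x/a)² dx = a³/30, ∫₀ᵃ x⁴(1 − x/a)² dx = a⁵/105.
State is unnormalized: ∫|φ|² dx = 0.77333, and ∫φ*·x⁴·φ dx = 0.040007, so ⟨x⁴⟩ = 0.040007 / 0.77333.
⟨x⁴⟩ = 0.051733.

0.0517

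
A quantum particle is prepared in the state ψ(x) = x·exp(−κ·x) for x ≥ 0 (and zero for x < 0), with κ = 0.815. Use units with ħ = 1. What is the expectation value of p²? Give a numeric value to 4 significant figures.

0.6642

p² ψ = −ħ² d²ψ/dx²; ⟨p²⟩ = −ħ² ∫ ψ*·ψ'' dx / ∫|ψ|² dx.
Differentiate x·exp(−κ·x) with the product rule; every integrand then reduces to terms xʲ·e^(−2κx) on [0, ∞), with ∫₀^∞ xʲ·e^(−2κx) dx = j!/(2κ)^(j+1).
State is unnormalized: ∫|ψ|² dx = 0.46181, and ∫ψ*·(−ħ² ψ'') dx = 0.30675, so ⟨p²⟩ = 0.30675 / 0.46181.
⟨p²⟩ = 0.66423.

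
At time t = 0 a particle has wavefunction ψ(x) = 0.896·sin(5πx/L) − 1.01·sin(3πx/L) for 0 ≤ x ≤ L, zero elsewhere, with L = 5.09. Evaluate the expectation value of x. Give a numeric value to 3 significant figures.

⟨x⟩ = ∫ x·|ψ|² dx / ∫|ψ|² dx (integrals over the domain).
On 0 ≤ x ≤ L (j ≠ l): ∫sin²(jπx/L) dx = L/2, ∫sin(jπx/L)·sin(lπx/L) dx = 0; diagonal moments ∫x·sin²(jπx/L) dx = L²/4, ∫x²·sin²(jπx/L) dx = L³·(1/6 − 1/(4j²π²)); cross terms ∫x·sin(jπx/L)·sin(lπx/L) dx = 0 for j + l even and −4jlL²/(π²(j² − l²)²) for j + l odd, ∫x²·sin(jπx/L)·sin(lπx/L) dx = (−1)^(j+l)·4jlL³/(π²(j² − l²)²); higher powers the same way via product-to-sum and parts.
State is unnormalized: ∫|ψ|² dx = 4.6393, and ∫ψ*·x·ψ dx = 11.807, so ⟨x⟩ = 11.807 / 4.6393.
⟨x⟩ = 2.5450.

2.55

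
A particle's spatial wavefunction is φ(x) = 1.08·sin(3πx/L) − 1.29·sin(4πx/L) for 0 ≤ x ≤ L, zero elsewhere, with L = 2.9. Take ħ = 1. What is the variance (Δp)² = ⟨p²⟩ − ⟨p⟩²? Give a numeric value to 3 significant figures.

15.4

Compute ⟨p⟩ and ⟨p²⟩ separately; (Δp)² = ⟨p²⟩ − ⟨p⟩².
d²/dx² sin(jπx/L) = −(jπ/L)²·sin(jπx/L); on 0 ≤ x ≤ L, ∫sin²(jπx/L) dx = L/2 and ∫sin(jπx/L)·sin(lπx/L) dx = 0 for j ≠ l, so only diagonal terms survive in ∫|φ|² and ∫φ·φ″; ∫φ·φ′ dx = [φ²/2] between the walls = 0.
Normalization: ∫|φ|² dx = 4.1042.
⟨p⟩ = 0.0000 and ⟨p²⟩ = 15.392.
(Δp)² = 15.392 − (0.0000)² = 15.392.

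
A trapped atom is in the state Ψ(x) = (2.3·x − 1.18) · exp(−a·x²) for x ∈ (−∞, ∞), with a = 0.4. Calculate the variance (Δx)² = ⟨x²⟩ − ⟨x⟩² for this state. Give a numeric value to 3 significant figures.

Compute ⟨x⟩ and ⟨x²⟩ separately, then (Δx)² = ⟨x²⟩ − ⟨x⟩².
Expand each integrand as polynomial × e^(−2ax²) and use ∫x^(2j)·e^(−2ax²) dx = (2j−1)!!/(4a)^j · √(π/(2a)), odd powers → 0; here √(π/(2a)) = 1.9817.
Normalization: ∫|Ψ|² dx = 9.3111.
⟨x⟩ = -0.72202 and ⟨x²⟩ = 1.5046.
(Δx)² = 1.5046 − (-0.72202)² = 0.98327.

0.983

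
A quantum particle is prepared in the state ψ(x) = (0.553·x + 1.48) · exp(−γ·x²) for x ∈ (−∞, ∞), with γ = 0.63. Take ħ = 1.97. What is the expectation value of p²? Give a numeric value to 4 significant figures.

p² ψ = −ħ² d²ψ/dx²; ⟨p²⟩ = −ħ² ∫ ψ*·ψ'' dx / ∫|ψ|² dx.
Expand each integrand as polynomial × e^(−2γx²) and use ∫x^(2j)·e^(−2γx²) dx = (2j−1)!!/(4γ)^j · √(π/(2γ)), odd powers → 0; here √(π/(2γ)) = 1.5790. Differentiate with the product rule, d/dx e^(−γx²) = −2γx·e^(−γx²).
State is unnormalized: ∫|ψ|² dx = 3.6503, and ∫ψ*·(−ħ² ψ'') dx = 9.8619, so ⟨p²⟩ = 9.8619 / 3.6503.
⟨p²⟩ = 2.7017.

2.702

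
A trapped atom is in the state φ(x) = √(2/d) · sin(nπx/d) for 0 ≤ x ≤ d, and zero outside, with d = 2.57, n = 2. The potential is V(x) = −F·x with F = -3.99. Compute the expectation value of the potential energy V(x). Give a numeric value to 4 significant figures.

⟨V⟩ = ∫ V(x)·|φ|² dx.
With sin²θ = (1 − cos2θ)/2 on 0 ≤ x ≤ d: ∫sin²(nπx/d) dx = d/2, ∫x·sin²(nπx/d) dx = d²/4, ∫x²·sin²(nπx/d) dx = d³·(1/6 − 1/(4n²π²)); higher powers xᵏ the same way, integrating xᵏ·cos(2nπx/d) by parts.
⟨V⟩ = 5.1272.

5.127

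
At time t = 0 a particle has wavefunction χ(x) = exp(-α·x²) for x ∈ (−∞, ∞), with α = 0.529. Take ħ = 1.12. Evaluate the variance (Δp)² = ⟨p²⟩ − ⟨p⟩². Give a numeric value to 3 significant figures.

0.664

Compute ⟨p⟩ and ⟨p²⟩ separately; (Δp)² = ⟨p²⟩ − ⟨p⟩².
Gaussian moments: ∫x^(2j)·e^(−2αx²) dx = (2j−1)!!/(4α)^j · √(π/(2α)), odd powers integrate to 0; here √(π/(2α)) = 1.7232. Derivatives: d/dx e^(−αx²) = −2αx·e^(−αx²), d²/dx² e^(−αx²) = (4α²x² − 2α)·e^(−αx²).
Normalization: ∫|χ|² dx = 1.7232.
⟨p⟩ = 0.0000 and ⟨p²⟩ = 0.66358.
(Δp)² = 0.66358 − (0.0000)² = 0.66358.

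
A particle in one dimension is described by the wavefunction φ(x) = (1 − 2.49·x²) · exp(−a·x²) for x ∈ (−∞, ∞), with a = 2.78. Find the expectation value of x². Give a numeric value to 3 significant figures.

0.0523

⟨x²⟩ = ∫ x²·|φ|² dx / ∫|φ|² dx (integrals over the domain).
Expand each integrand as polynomial × e^(−2ax²) and use ∫x^(2j)·e^(−2ax²) dx = (2j−1)!!/(4a)^j · √(π/(2a)), odd powers → 0; here √(π/(2a)) = 0.75169.
State is unnormalized: ∫|φ|² dx = 0.52812, and ∫φ*·x²·φ dx = 0.027619, so ⟨x²⟩ = 0.027619 / 0.52812.
⟨x²⟩ = 0.052297.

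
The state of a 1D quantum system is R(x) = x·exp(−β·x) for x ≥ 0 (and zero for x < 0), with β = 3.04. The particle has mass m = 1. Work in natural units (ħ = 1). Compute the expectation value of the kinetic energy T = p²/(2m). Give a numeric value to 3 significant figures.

T = −(ħ²/2m) d²/dx², so ⟨T⟩ = −(ħ²/2m) ∫ R*·R'' dx / ∫|R|² dx; with m = 1.
Differentiate x·exp(−β·x) with the product rule; every integrand then reduces to terms xʲ·e^(−2βx) on [0, ∞), with ∫₀^∞ xʲ·e^(−2βx) dx = j!/(2β)^(j+1).
State is unnormalized: ∫|R|² dx = 0.0088986, and ∫R*·(−ħ²/2m · R'') dx = 0.041118, so ⟨T⟩ = 0.041118 / 0.0088986.
⟨T⟩ = 4.6208.

4.62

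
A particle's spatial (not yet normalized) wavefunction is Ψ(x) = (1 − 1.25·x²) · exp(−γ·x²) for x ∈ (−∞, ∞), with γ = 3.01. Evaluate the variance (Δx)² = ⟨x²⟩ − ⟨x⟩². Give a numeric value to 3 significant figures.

0.0543

Compute ⟨x⟩ and ⟨x²⟩ separately, then (Δx)² = ⟨x²⟩ − ⟨x⟩².
Expand each integrand as polynomial × e^(−2γx²) and use ∫x^(2j)·e^(−2γx²) dx = (2j−1)!!/(4γ)^j · √(π/(2γ)), odd powers → 0; here √(π/(2γ)) = 0.72240.
Normalization: ∫|Ψ|² dx = 0.59576.
⟨x⟩ = 0.0000 and ⟨x²⟩ = 0.054259.
(Δx)² = 0.054259 − (0.0000)² = 0.054259.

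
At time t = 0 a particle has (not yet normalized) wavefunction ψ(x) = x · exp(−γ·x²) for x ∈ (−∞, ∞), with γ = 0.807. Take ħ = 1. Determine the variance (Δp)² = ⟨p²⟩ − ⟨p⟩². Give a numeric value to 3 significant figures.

Compute ⟨p⟩ and ⟨p²⟩ separately; (Δp)² = ⟨p²⟩ − ⟨p⟩².
Expand each integrand as polynomial × e^(−2γx²) and use ∫x^(2j)·e^(−2γx²) dx = (2j−1)!!/(4γ)^j · √(π/(2γ)), odd powers → 0; here √(π/(2γ)) = 1.3952. Differentiate with the product rule, d/dx e^(−γx²) = −2γx·e^(−γx²).
Normalization: ∫|ψ|² dx = 0.43220.
⟨p⟩ = 0.0000 and ⟨p²⟩ = 2.4210.
(Δp)² = 2.4210 − (0.0000)² = 2.4210.

2.42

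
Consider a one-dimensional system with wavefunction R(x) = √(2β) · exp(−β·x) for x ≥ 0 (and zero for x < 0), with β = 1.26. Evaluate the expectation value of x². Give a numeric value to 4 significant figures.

⟨x²⟩ = ∫ x²·|R|² dx (integrals over the domain).
Every integrand reduces to terms xʲ·e^(−2βx) on [0, ∞); use ∫₀^∞ xʲ·e^(−2βx) dx = j!/(2β)^(j+1).
⟨x²⟩ = 0.31494.

0.3149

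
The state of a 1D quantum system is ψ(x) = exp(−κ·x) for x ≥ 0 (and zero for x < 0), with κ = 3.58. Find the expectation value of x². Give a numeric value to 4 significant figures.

0.03901

⟨x²⟩ = ∫ x²·|ψ|² dx / ∫|ψ|² dx (integrals over the domain).
Every integrand reduces to terms xʲ·e^(−2κx) on [0, ∞); use ∫₀^∞ xʲ·e^(−2κx) dx = j!/(2κ)^(j+1).
State is unnormalized: ∫|ψ|² dx = 0.13966, and ∫ψ*·x²·ψ dx = 0.0054487, so ⟨x²⟩ = 0.0054487 / 0.13966.
⟨x²⟩ = 0.039013.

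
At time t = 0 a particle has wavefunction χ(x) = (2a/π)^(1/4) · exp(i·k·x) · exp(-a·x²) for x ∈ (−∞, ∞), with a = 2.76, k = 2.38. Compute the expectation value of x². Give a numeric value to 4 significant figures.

0.09058

⟨x²⟩ = ∫ x²·|χ|² dx (integrals over the domain).
Gaussian moments: ∫x^(2j)·e^(−2ax²) dx = (2j−1)!!/(4a)^j · √(π/(2a)), odd powers integrate to 0; here √(π/(2a)) = 0.75441.
⟨x²⟩ = 0.090580.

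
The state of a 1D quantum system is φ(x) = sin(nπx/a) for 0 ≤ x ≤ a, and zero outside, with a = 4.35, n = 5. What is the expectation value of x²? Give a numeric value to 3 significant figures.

⟨x²⟩ = ∫ x²·|φ|² dx / ∫|φ|² dx (integrals over the domain).
With sin²θ = (1 − cos2θ)/2 on 0 ≤ x ≤ a: ∫sin²(nπx/a) dx = a/2, ∫x·sin²(nπx/a) dx = a²/4, ∫x²·sin²(nπx/a) dx = a³·(1/6 − 1/(4n²π²)); higher powers xᵏ the same way, integrating xᵏ·cos(2nπx/a) by parts.
State is unnormalized: ∫|φ|² dx = 2.1750, and ∫φ*·x²·φ dx = 13.635, so ⟨x²⟩ = 13.635 / 2.1750.
⟨x²⟩ = 6.2692.

6.27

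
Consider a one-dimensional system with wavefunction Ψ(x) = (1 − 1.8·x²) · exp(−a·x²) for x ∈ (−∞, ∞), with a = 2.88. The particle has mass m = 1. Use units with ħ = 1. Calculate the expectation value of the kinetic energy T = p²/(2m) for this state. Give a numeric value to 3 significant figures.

2.81

T = −(ħ²/2m) d²/dx², so ⟨T⟩ = −(ħ²/2m) ∫ Ψ*·Ψ'' dx / ∫|Ψ|² dx; with m = 1.
Expand each integrand as polynomial × e^(−2ax²) and use ∫x^(2j)·e^(−2ax²) dx = (2j−1)!!/(4a)^j · √(π/(2a)), odd powers → 0; here √(π/(2a)) = 0.73852. Differentiate with the product rule, d/dx e^(−ax²) = −2ax·e^(−ax²).
State is unnormalized: ∫|Ψ|² dx = 0.56183, and ∫Ψ*·(−ħ²/2m · Ψ'') dx = 1.5776, so ⟨T⟩ = 1.5776 / 0.56183.
⟨T⟩ = 2.8079.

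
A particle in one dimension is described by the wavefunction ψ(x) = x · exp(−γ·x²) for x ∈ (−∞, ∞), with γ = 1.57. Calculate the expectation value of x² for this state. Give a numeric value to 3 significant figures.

0.478

⟨x²⟩ = ∫ x²·|ψ|² dx / ∫|ψ|² dx (integrals over the domain).
Expand each integrand as polynomial × e^(−2γx²) and use ∫x^(2j)·e^(−2γx²) dx = (2j−1)!!/(4γ)^j · √(π/(2γ)), odd powers → 0; here √(π/(2γ)) = 1.0003.
State is unnormalized: ∫|ψ|² dx = 0.15928, and ∫ψ*·x²·ψ dx = 0.076087, so ⟨x²⟩ = 0.076087 / 0.15928.
⟨x²⟩ = 0.47771.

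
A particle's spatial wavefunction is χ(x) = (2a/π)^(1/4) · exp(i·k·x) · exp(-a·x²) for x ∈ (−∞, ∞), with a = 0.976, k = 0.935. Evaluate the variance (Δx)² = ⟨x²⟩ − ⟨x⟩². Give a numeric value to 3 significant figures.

Compute ⟨x⟩ and ⟨x²⟩ separately, then (Δx)² = ⟨x²⟩ − ⟨x⟩².
Gaussian moments: ∫x^(2j)·e^(−2ax²) dx = (2j−1)!!/(4a)^j · √(π/(2a)), odd powers integrate to 0; here √(π/(2a)) = 1.2686.
⟨x⟩ = 0.0000 and ⟨x²⟩ = 0.25615.
(Δx)² = 0.25615 − (0.0000)² = 0.25615.

0.256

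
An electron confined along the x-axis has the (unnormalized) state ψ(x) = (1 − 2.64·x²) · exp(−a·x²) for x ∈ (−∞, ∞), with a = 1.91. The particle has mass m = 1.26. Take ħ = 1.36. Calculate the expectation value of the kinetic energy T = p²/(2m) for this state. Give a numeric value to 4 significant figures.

5.310

T = −(ħ²/2m) d²/dx², so ⟨T⟩ = −(ħ²/2m) ∫ ψ*·ψ'' dx / ∫|ψ|² dx; with m = 1.26.
Expand each integrand as polynomial × e^(−2ax²) and use ∫x^(2j)·e^(−2ax²) dx = (2j−1)!!/(4a)^j · √(π/(2a)), odd powers → 0; here √(π/(2a)) = 0.90687. Differentiate with the product rule, d/dx e^(−ax²) = −2ax·e^(−ax²).
State is unnormalized: ∫|ψ|² dx = 0.60498, and ∫ψ*·(−ħ²/2m · ψ'') dx = 3.2125, so ⟨T⟩ = 3.2125 / 0.60498.
⟨T⟩ = 5.3101.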